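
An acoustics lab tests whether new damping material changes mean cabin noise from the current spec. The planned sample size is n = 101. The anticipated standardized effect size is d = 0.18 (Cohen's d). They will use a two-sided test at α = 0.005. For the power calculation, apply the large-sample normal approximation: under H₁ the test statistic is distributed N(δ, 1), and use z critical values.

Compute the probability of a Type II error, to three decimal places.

β ≈ 0.841

Noncentrality parameter: δ = d·√n = 0.18 × √101 = 1.8090
Critical value for a two-sided test at α = 0.005: z_{α/2} = 2.807.
Power = Φ(δ − 2.807) + Φ(−δ − 2.807) = Φ(-0.998) + Φ(-4.616) = 0.1591 + 0.0000 = 0.1591.
Type II error: β = 1 − power = 1 − 0.1591 = 0.8409.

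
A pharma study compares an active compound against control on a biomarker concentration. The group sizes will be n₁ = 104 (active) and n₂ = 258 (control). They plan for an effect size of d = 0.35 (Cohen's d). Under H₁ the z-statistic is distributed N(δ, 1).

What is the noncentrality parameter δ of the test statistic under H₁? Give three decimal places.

δ ≈ 3.013

The noncentrality parameter scales effect size by the design's sample-size factor: δ = d / √(1/n₁ + 1/n₂) = 0.35 / √(1/104 + 1/258) = 3.0133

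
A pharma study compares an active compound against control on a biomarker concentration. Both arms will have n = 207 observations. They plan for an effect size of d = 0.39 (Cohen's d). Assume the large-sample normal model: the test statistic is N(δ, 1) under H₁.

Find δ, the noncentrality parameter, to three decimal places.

δ ≈ 3.968

δ = d·√(n/2) = 0.39 × √(207/2) = 3.9677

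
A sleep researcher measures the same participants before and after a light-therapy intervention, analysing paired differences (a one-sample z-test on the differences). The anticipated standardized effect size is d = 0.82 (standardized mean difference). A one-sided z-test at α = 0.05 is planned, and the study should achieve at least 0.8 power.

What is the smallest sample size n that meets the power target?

n = 10

For power 0.8 need Φ(δ − z_{0.05}) = 0.8, so δ = z_{0.05} + z_{0.20} = 1.645 + 0.842 = 2.486.
δ = d·√n ⇒ n = (δ/d)² = (2.486 / 0.82)² = 9.19.
Rounding up, n = 10.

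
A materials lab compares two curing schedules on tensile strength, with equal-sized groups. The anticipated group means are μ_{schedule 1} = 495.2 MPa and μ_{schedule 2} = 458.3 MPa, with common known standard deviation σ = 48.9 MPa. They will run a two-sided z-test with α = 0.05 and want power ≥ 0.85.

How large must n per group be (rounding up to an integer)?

Standardized effect: d = |μ_{schedule 1} − μ_{schedule 2}| / σ = |495.2 − 458.3| / 48.9 = 0.7546
Set Φ(δ − 1.960) = 0.85; then δ − 1.960 = Φ⁻¹(0.85) = 1.036, giving δ = 2.996.
(Ignoring the negligible lower-tail rejection probability gives the usual closed-form inversion.)
δ = d·√(n/2) ⇒ n = 2(δ/d)² = 2 × (2.996 / 0.7546)² = 31.54.
Round up to the next whole unit.

n = 32 per group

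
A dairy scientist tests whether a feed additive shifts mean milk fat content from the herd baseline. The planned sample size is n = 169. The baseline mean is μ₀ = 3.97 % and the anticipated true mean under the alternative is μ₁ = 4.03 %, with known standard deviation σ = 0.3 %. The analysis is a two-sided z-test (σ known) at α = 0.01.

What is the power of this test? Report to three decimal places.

Standardized effect: d = |μ₁ − μ₀| / σ = |4.03 − 3.97| / 0.3 = 0.2000
Noncentrality parameter: δ = d·√n = 0.2000 × √169 = 2.6000
Critical value for a two-sided test at α = 0.01: z_{α/2} = 2.576.
Power = Φ(δ − 2.576) + Φ(−δ − 2.576) = Φ(0.024) + Φ(-5.176) = 0.5096 + 0.0000 = 0.5096.

Power ≈ 0.510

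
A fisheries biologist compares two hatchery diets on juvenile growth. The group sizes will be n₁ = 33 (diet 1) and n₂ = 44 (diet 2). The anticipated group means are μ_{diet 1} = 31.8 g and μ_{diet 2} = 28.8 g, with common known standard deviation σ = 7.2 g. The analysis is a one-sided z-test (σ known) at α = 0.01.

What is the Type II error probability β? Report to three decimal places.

Standardized effect: d = |μ_{diet 1} − μ_{diet 2}| / σ = |31.8 − 28.8| / 7.2 = 0.4167
Noncentrality parameter: δ = d / √(1/n₁ + 1/n₂) = 0.4167 / √(1/33 + 1/44) = 1.8094
One-sided α = 0.01 → critical value z_{0.01} = 2.326.
Power = Φ(δ − 2.326) = Φ(-0.517) = 0.3026.
Type II error: β = 1 − power = 1 − 0.3026 = 0.6974.

β ≈ 0.697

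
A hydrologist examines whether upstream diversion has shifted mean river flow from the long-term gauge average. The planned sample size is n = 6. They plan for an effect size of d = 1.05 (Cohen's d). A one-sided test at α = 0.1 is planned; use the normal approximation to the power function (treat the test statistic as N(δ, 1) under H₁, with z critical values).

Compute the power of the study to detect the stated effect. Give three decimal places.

Power ≈ 0.902

Noncentrality parameter: δ = d·√n = 1.05 × √6 = 2.5720
Critical value for a one-sided test at α = 0.1: z_α = 1.282.
Power = Φ(δ − 1.282) = Φ(1.290) = 0.9015.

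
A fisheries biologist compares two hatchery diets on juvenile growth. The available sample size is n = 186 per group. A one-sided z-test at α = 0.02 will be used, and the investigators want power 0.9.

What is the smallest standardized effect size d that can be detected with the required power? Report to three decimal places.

d ≈ 0.346

Required noncentrality: δ = z_{0.02} + z_{0.10} = 2.054 + 1.282 = 3.335.
δ = d·√(n/2) ⇒ d = δ/√(n/2) = 3.335/√(186/2) = 0.3459.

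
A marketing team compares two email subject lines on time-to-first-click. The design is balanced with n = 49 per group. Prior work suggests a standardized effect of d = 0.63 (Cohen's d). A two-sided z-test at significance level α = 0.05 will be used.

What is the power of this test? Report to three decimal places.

Power ≈ 0.877

Noncentrality parameter: δ = d·√(n/2) = 0.63 × √(49/2) = 3.1183
Two-sided α = 0.05 → critical value z_{0.025} = 1.960.
Power = Φ(δ − 1.960) + Φ(−δ − 1.960) = Φ(1.158) + Φ(-5.078) = 0.8766 + 0.0000 = 0.8766.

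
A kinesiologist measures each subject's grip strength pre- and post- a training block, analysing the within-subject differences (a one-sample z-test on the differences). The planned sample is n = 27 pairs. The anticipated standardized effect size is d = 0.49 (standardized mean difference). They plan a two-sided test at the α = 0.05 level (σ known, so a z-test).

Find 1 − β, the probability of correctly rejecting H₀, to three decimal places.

Power ≈ 0.721

Noncentrality parameter: δ = d·√n = 0.49 × √27 = 2.5461
Critical value for a two-sided test at α = 0.05: z_{α/2} = 1.960.
Power = Φ(δ − 1.960) + Φ(−δ − 1.960) = Φ(0.586) + Φ(-4.506) = 0.7211 + 0.0000 = 0.7211.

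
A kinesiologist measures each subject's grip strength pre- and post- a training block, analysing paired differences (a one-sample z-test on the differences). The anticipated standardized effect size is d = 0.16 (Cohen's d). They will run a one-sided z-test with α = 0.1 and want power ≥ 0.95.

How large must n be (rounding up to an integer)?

n = 335

Set Φ(δ − 1.282) = 0.95; then δ − 1.282 = Φ⁻¹(0.95) = 1.645, giving δ = 2.926.
δ = d·√n ⇒ n = (δ/d)² = (2.926 / 0.16)² = 334.53.
Round up to the next whole unit.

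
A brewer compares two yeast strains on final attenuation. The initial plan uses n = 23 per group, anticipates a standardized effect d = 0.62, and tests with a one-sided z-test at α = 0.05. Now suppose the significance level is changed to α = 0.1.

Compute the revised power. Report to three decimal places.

Power ≈ 0.794

δ = d·√(n/2) = 0.62 × √(23/2) = 2.1025 (unchanged). New critical value: z_{0.1} = 1.282.
Revised power = Φ(δ − 1.282) = Φ(0.821) = 0.7942.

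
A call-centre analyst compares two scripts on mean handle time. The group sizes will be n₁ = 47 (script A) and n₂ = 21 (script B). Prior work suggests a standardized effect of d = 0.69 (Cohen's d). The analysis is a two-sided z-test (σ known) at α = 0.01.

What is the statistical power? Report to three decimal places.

Noncentrality parameter: δ = d / √(1/n₁ + 1/n₂) = 0.69 / √(1/47 + 1/21) = 2.6288
Two-sided α = 0.01 → critical value z_{0.005} = 2.576.
Power = Φ(δ − 2.576) + Φ(−δ − 2.576) = Φ(0.053) + Φ(-5.205) = 0.5211 + 0.0000 = 0.5211.

Power ≈ 0.521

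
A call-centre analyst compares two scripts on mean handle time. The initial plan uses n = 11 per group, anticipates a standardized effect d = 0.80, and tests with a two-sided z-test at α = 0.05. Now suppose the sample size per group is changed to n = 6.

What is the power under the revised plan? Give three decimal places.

Power ≈ 0.283

With n = 6 per group: δ = d·√(n/2) = 0.80 × √(6/2) = 1.3856. Critical value z_{0.025} = 1.960.
Revised power = Φ(δ − 1.960) + Φ(−δ − 1.960) = Φ(-0.574) + Φ(-3.346) = 0.2829 + 0.0004 = 0.2833.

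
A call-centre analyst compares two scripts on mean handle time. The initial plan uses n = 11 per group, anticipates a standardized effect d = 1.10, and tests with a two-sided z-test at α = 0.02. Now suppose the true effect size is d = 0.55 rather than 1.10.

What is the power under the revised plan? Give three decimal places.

With d = 0.55: δ = d·√(n/2) = 0.55 × √(11/2) = 1.2899. Critical value z_{0.01} = 2.326.
Revised power = Φ(δ − 2.326) + Φ(−δ − 2.326) = Φ(-1.036) + Φ(-3.616) = 0.1500 + 0.0001 = 0.1501.

Power ≈ 0.150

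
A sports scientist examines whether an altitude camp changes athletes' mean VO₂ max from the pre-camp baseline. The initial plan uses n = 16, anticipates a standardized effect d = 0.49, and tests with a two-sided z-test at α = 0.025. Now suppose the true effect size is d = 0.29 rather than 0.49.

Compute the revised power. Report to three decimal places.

Power ≈ 0.140

With d = 0.29: δ = d·√n = 0.29 × √16 = 1.1600. Critical value z_{0.0125} = 2.241.
Revised power = Φ(δ − 2.241) + Φ(−δ − 2.241) = Φ(-1.081) + Φ(-3.401) = 0.1398 + 0.0003 = 0.1401.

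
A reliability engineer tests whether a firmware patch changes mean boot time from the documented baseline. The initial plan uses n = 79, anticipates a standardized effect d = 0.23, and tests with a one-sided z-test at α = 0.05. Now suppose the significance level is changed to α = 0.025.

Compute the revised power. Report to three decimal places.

Power ≈ 0.534

δ = d·√n = 0.23 × √79 = 2.0443 (unchanged). New critical value: z_{0.025} = 1.960.
Revised power = Φ(δ − 1.960) = Φ(0.084) = 0.5336.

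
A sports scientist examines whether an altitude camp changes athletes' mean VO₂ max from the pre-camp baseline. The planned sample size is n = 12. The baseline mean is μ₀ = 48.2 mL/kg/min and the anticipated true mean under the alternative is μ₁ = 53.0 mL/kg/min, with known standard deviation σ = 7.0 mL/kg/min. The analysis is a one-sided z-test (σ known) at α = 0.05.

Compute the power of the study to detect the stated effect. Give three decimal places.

Standardized effect: d = |μ₁ − μ₀| / σ = |53.0 − 48.2| / 7.0 = 0.6857
Noncentrality parameter: λ = d·√n = 0.6857 × √12 = 2.3754
One-sided α = 0.05 → critical value z_{0.05} = 1.645.
Power = Φ(λ − 1.645) = Φ(0.731) = 0.7675.

Power ≈ 0.767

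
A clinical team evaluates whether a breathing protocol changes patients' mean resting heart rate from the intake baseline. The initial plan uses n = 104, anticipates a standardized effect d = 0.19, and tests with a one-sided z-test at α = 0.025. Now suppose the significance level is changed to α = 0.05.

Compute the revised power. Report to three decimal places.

δ = d·√n = 0.19 × √104 = 1.9376 (unchanged). New critical value: z_{0.05} = 1.645.
Revised power = P(Z > 1.645 − δ) = Φ(0.293) = 0.6152.

Power ≈ 0.615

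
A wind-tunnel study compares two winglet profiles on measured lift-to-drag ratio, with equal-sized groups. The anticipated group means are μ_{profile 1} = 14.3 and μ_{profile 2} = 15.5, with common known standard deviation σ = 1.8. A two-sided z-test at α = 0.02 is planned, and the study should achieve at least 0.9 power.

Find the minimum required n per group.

n = 59 per group

Standardized effect: d = |μ_{profile 1} − μ_{profile 2}| / σ = |14.3 − 15.5| / 1.8 = 0.6667
Set Φ(δ − 2.326) = 0.9; then δ − 2.326 = Φ⁻¹(0.9) = 1.282, giving δ = 3.608.
(For δ > 0 the lower-tail rejection region contributes negligibly to power, so the one-term inversion is standard.)
δ = d·√(n/2) ⇒ n = 2(δ/d)² = 2 × (3.608 / 0.6667)² = 58.58.
Rounding up, n = 59 per group.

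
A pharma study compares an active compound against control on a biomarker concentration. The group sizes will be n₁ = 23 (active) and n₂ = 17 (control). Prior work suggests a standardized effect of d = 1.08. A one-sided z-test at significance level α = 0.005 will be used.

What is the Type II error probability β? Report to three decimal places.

β ≈ 0.212

Noncentrality parameter: δ = d / √(1/n₁ + 1/n₂) = 1.08 / √(1/23 + 1/17) = 3.3766
Critical value for a one-sided test at α = 0.005: z_α = 2.576.
Power = Φ(δ − 2.576) = Φ(0.801) = 0.7884.
Type II error: β = 1 − power = 1 − 0.7884 = 0.2116.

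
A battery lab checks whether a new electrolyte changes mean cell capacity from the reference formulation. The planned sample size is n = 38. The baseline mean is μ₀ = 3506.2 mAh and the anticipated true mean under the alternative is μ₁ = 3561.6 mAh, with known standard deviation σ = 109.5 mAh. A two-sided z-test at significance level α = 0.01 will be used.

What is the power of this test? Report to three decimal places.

Standardized effect: d = |μ₁ − μ₀| / σ = |3561.6 − 3506.2| / 109.5 = 0.5059
Noncentrality parameter: δ = d·√n = 0.5059 × √38 = 3.1188
Critical value for a two-sided test at α = 0.01: z_{α/2} = 2.576.
Power = Φ(δ − 2.576) + Φ(−δ − 2.576) = Φ(0.543) + Φ(-5.695) = 0.7064 + 0.0000 = 0.7064.

Power ≈ 0.706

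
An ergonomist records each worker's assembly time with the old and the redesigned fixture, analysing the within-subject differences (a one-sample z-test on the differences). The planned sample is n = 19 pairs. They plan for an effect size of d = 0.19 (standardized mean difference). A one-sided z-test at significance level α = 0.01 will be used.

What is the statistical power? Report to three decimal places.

Power ≈ 0.067

Noncentrality parameter: δ = d·√n = 0.19 × √19 = 0.8282
One-sided α = 0.01 → critical value z_{0.01} = 2.326.
Power = P(Z > 2.326 − δ) = Φ(-1.498) = 0.0670.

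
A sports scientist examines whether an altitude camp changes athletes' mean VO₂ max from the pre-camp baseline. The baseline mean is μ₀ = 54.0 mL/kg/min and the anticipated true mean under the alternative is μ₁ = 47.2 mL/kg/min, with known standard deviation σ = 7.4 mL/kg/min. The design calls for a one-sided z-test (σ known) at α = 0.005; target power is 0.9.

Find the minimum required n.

Standardized effect: d = |μ₁ − μ₀| / σ = |47.2 − 54.0| / 7.4 = 0.9189
Set Φ(δ − 2.576) = 0.9; then δ − 2.576 = Φ⁻¹(0.9) = 1.282, giving δ = 3.857.
δ = d·√n ⇒ n = (δ/d)² = (3.857 / 0.9189)² = 17.62.
Rounding up, n = 18.

n = 18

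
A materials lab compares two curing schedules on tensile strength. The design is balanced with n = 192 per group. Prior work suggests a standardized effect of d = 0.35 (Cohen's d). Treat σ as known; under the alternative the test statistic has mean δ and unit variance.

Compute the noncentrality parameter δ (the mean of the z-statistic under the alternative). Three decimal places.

The noncentrality parameter scales effect size by the design's sample-size factor: δ = d·√(n/2) = 0.35 × √(192/2) = 3.4293

δ ≈ 3.429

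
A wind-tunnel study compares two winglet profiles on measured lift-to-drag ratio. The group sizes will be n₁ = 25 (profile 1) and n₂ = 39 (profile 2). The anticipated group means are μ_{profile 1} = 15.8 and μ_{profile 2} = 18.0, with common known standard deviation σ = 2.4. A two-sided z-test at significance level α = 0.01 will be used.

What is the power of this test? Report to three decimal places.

Standardized effect: d = |μ_{profile 1} − μ_{profile 2}| / σ = |15.8 − 18.0| / 2.4 = 0.9167
Noncentrality parameter: δ = d / √(1/n₁ + 1/n₂) = 0.9167 / √(1/25 + 1/39) = 3.5779
Two-sided α = 0.01 → critical value z_{0.005} = 2.576.
Power = Φ(δ − 2.576) + Φ(−δ − 2.576) = Φ(1.002) + Φ(-6.154) = 0.8418 + 0.0000 = 0.8418.

Power ≈ 0.842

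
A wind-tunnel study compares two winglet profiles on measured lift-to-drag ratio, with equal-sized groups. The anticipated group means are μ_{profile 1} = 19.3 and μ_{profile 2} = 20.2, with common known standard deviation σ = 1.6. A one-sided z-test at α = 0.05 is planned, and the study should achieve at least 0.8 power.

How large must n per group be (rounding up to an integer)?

Standardized effect: d = |μ_{profile 1} − μ_{profile 2}| / σ = |19.3 − 20.2| / 1.6 = 0.5625
Set Φ(δ − 1.645) = 0.8; then δ − 1.645 = Φ⁻¹(0.8) = 0.842, giving δ = 2.486.
δ = d·√(n/2) ⇒ n = 2(δ/d)² = 2 × (2.486 / 0.5625)² = 39.08.
Rounding up, n = 40 per group.

n = 40 per group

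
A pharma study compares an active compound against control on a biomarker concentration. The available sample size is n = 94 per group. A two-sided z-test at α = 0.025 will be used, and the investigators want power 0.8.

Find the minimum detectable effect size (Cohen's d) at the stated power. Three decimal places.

Need Φ(δ − 2.241) = 0.8, so δ = 2.241 + 0.842 = 3.083.
(The second rejection-region term Φ(−δ − z_{α/2}) is negligible and dropped.)
δ = d·√(n/2) ⇒ d = δ/√(n/2) = 3.083/√(94/2) = 0.4497.

d ≈ 0.450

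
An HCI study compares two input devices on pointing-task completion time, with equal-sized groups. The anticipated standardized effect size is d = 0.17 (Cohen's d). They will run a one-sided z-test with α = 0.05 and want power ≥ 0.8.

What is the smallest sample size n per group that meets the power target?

Set Φ(δ − 1.645) = 0.8; then δ − 1.645 = Φ⁻¹(0.8) = 0.842, giving δ = 2.486.
δ = d·√(n/2) ⇒ n = 2(δ/d)² = 2 × (2.486 / 0.17)² = 427.86.
Round up to the next whole unit.

n = 428 per group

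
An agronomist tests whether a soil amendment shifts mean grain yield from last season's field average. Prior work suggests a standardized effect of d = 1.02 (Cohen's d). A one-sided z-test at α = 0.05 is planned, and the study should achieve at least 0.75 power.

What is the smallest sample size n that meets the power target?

Set Φ(δ − 1.645) = 0.75; then δ − 1.645 = Φ⁻¹(0.75) = 0.674, giving δ = 2.319.
δ = d·√n ⇒ n = (δ/d)² = (2.319 / 1.02)² = 5.17.
Rounding up, n = 6.

n = 6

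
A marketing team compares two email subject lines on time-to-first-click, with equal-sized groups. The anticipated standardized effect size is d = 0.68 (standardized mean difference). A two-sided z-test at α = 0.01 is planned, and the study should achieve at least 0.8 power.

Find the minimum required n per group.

n = 51 per group

Set Φ(δ − 2.576) = 0.8; then δ − 2.576 = Φ⁻¹(0.8) = 0.842, giving δ = 3.417.
(For δ > 0 the lower-tail rejection region contributes negligibly to power, so the one-term inversion is standard.)
δ = d·√(n/2) ⇒ n = 2(δ/d)² = 2 × (3.417 / 0.68)² = 50.51.
Round up to the next whole unit.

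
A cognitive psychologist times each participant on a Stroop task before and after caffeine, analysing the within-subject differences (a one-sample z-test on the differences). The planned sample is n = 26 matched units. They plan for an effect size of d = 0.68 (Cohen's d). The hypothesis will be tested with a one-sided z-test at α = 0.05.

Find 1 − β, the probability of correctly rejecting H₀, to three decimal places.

Power ≈ 0.966

Noncentrality parameter: δ = d·√n = 0.68 × √26 = 3.4673
Critical value for a one-sided test at α = 0.05: z_α = 1.645.
Power = P(Z > 1.645 − δ) = Φ(1.822) = 0.9658.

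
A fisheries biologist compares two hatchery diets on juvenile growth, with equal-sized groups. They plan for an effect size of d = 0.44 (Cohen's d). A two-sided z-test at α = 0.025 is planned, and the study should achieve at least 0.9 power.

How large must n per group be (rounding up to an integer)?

n = 129 per group

Set Φ(δ − 2.241) = 0.9; then δ − 2.241 = Φ⁻¹(0.9) = 1.282, giving δ = 3.523.
(Ignoring the negligible lower-tail rejection probability gives the usual closed-form inversion.)
δ = d·√(n/2) ⇒ n = 2(δ/d)² = 2 × (3.523 / 0.44)² = 128.21.
Rounding up, n = 129 per group.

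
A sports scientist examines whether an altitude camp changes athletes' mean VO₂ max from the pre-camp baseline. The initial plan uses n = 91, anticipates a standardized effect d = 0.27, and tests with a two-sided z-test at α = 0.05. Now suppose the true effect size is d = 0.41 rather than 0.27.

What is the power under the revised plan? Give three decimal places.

With d = 0.41: δ = d·√n = 0.41 × √91 = 3.9112. Critical value z_{0.025} = 1.960.
Revised power = Φ(δ − 1.960) + Φ(−δ − 1.960) = Φ(1.951) + Φ(-5.871) = 0.9745 + 0.0000 = 0.9745.

Power ≈ 0.974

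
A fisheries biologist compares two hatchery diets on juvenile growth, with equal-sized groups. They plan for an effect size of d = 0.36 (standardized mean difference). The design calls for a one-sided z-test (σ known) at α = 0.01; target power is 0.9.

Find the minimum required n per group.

Set Φ(δ − 2.326) = 0.9; then δ − 2.326 = Φ⁻¹(0.9) = 1.282, giving δ = 3.608.
δ = d·√(n/2) ⇒ n = 2(δ/d)² = 2 × (3.608 / 0.36)² = 200.88.
Rounding up, n = 201 per group.

n = 201 per group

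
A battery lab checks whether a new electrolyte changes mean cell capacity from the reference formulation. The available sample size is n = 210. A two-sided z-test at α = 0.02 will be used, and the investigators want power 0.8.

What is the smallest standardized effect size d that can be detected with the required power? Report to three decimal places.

Required noncentrality: δ = z_{0.01} + z_{0.20} = 2.326 + 0.842 = 3.168.
(The second rejection-region term Φ(−δ − z_{α/2}) is negligible and dropped.)
δ = d·√n ⇒ d = δ/√n = 3.168/√210 = 0.2186.

d ≈ 0.219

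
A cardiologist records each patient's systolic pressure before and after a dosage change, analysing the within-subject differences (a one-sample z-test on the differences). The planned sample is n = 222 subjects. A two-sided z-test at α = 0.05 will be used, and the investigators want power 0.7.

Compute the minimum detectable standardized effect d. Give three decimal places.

Required noncentrality: δ = z_{0.025} + z_{0.30} = 1.960 + 0.524 = 2.484.
(Lower-tail contribution to power is negligible for δ > 0.)
δ = d·√n ⇒ d = δ/√n = 2.484/√222 = 0.1667.

d ≈ 0.167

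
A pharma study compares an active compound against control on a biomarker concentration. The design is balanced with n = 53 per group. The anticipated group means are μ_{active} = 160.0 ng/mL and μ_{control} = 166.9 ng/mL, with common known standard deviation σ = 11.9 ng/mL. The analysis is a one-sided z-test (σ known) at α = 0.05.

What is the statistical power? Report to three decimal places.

Power ≈ 0.910

Standardized effect: d = |μ_{active} − μ_{control}| / σ = |160.0 − 166.9| / 11.9 = 0.5798
Noncentrality parameter: δ = d·√(n/2) = 0.5798 × √(53/2) = 2.9849
One-sided α = 0.05 → critical value z_{0.05} = 1.645.
Power = P(Z > 1.645 − δ) = Φ(1.340) = 0.9099.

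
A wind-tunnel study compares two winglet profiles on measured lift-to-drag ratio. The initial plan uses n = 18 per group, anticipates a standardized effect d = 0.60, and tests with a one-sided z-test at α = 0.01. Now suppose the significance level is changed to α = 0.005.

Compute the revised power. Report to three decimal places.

δ = d·√(n/2) = 0.60 × √(18/2) = 1.8000 (unchanged). New critical value: z_{0.005} = 2.576.
Revised power = Φ(δ − 2.576) = Φ(-0.776) = 0.2189.

Power ≈ 0.219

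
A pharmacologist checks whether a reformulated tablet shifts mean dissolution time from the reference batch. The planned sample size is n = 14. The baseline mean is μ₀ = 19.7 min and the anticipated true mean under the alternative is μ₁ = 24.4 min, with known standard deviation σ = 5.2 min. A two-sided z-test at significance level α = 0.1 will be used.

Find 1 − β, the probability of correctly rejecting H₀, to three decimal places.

Power ≈ 0.959

Standardized effect: d = |μ₁ − μ₀| / σ = |24.4 − 19.7| / 5.2 = 0.9038
Noncentrality parameter: λ = d·√n = 0.9038 × √14 = 3.3819
Critical value for a two-sided test at α = 0.1: z_{α/2} = 1.645.
Power = Φ(λ − 1.645) + Φ(−λ − 1.645) = Φ(1.737) + Φ(-5.027) = 0.9588 + 0.0000 = 0.9588.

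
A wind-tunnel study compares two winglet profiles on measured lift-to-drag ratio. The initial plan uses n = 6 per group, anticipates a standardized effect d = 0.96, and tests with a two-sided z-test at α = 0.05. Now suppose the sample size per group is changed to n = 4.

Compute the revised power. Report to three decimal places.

Power ≈ 0.274

With n = 4 per group: δ = d·√(n/2) = 0.96 × √(4/2) = 1.3576. Critical value z_{0.025} = 1.960.
Revised power = Φ(δ − 1.960) + Φ(−δ − 1.960) = Φ(-0.602) + Φ(-3.318) = 0.2735 + 0.0005 = 0.2739.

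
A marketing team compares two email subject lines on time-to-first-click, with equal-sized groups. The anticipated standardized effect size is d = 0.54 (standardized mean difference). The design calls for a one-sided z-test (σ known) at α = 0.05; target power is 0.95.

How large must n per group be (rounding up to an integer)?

Set Φ(δ − 1.645) = 0.95; then δ − 1.645 = Φ⁻¹(0.95) = 1.645, giving δ = 3.290.
δ = d·√(n/2) ⇒ n = 2(δ/d)² = 2 × (3.290 / 0.54)² = 74.23.
Rounding up, n = 75 per group.

n = 75 per group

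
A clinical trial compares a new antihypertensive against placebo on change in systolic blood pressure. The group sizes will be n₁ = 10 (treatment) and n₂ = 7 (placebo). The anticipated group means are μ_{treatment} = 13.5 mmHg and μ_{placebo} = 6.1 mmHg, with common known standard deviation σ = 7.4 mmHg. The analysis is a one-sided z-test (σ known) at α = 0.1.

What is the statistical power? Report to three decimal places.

Standardized effect: d = |μ_{treatment} − μ_{placebo}| / σ = |13.5 − 6.1| / 7.4 = 1.0000
Noncentrality parameter: δ = d / √(1/n₁ + 1/n₂) = 1.0000 / √(1/10 + 1/7) = 2.0292
Critical value for a one-sided test at α = 0.1: z_α = 1.282.
Power = Φ(δ − 1.282) = Φ(0.748) = 0.7727.

Power ≈ 0.773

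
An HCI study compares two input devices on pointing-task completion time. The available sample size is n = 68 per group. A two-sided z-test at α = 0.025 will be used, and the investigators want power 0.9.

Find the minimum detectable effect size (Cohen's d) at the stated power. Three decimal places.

d ≈ 0.604

Need Φ(δ − 2.241) = 0.9, so δ = 2.241 + 1.282 = 3.523.
(Lower-tail contribution to power is negligible for δ > 0.)
δ = d·√(n/2) ⇒ d = δ/√(n/2) = 3.523/√(68/2) = 0.6042.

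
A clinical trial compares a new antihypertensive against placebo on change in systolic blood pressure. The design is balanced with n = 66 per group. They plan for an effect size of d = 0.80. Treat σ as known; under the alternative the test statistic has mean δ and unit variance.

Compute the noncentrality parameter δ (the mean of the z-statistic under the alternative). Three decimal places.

The noncentrality parameter scales effect size by the design's sample-size factor: δ = d·√(n/2) = 0.80 × √(66/2) = 4.5957

δ ≈ 4.596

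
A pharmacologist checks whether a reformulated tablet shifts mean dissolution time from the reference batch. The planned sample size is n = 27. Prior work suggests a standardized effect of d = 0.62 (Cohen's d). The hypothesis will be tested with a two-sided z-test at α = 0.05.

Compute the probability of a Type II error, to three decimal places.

β ≈ 0.104

Noncentrality parameter: δ = d·√n = 0.62 × √27 = 3.2216
Two-sided α = 0.05 → critical value z_{0.025} = 1.960.
Power = Φ(δ − 1.960) + Φ(−δ − 1.960) = Φ(1.262) + Φ(-5.182) = 0.8965 + 0.0000 = 0.8965.
Type II error: β = 1 − power = 1 − 0.8965 = 0.1035.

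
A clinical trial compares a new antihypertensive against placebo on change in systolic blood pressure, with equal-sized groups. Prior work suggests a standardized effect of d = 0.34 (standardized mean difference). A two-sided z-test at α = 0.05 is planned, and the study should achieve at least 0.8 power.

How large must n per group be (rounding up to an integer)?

For power 0.8 need Φ(δ − z_{0.025}) = 0.8, so δ = z_{0.025} + z_{0.20} = 1.960 + 0.842 = 2.802.
(The Φ(−δ − z_{α/2}) term is vanishingly small for δ > 0 and is dropped in the standard sample-size formula.)
δ = d·√(n/2) ⇒ n = 2(δ/d)² = 2 × (2.802 / 0.34)² = 135.79.
Round up to the next whole unit.

n = 136 per group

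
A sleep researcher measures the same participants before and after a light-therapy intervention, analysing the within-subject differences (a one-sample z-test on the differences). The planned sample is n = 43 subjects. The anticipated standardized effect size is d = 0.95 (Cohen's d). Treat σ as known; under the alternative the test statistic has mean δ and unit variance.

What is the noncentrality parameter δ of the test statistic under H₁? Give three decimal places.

δ = d·√n = 0.95 × √43 = 6.2296

δ ≈ 6.230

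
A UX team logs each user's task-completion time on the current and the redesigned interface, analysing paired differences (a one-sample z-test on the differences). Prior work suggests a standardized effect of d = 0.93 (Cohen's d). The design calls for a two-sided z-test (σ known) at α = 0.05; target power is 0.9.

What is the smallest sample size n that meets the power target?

n = 13

Set Φ(δ − 1.960) = 0.9; then δ − 1.960 = Φ⁻¹(0.9) = 1.282, giving δ = 3.242.
(Ignoring the negligible lower-tail rejection probability gives the usual closed-form inversion.)
δ = d·√n ⇒ n = (δ/d)² = (3.242 / 0.93)² = 12.15.
Rounding up, n = 13.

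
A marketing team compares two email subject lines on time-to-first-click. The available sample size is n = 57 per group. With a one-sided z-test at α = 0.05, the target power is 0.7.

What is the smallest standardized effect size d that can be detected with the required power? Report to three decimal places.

d ≈ 0.406

Need Φ(δ − 1.645) = 0.7, so δ = 1.645 + 0.524 = 2.169.
δ = d·√(n/2) ⇒ d = δ/√(n/2) = 2.169/√(57/2) = 0.4063.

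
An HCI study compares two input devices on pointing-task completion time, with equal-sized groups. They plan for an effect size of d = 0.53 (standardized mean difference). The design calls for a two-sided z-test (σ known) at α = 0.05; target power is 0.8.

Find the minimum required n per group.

n = 56 per group

Set Φ(δ − 1.960) = 0.8; then δ − 1.960 = Φ⁻¹(0.8) = 0.842, giving δ = 2.802.
(For δ > 0 the lower-tail rejection region contributes negligibly to power, so the one-term inversion is standard.)
δ = d·√(n/2) ⇒ n = 2(δ/d)² = 2 × (2.802 / 0.53)² = 55.88.
Rounding up, n = 56 per group.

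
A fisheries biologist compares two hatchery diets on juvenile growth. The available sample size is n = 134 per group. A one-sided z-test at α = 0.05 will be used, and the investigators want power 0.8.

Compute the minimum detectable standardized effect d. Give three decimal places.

d ≈ 0.304

Need Φ(δ − 1.645) = 0.8, so δ = 1.645 + 0.842 = 2.486.
δ = d·√(n/2) ⇒ d = δ/√(n/2) = 2.486/√(134/2) = 0.3038.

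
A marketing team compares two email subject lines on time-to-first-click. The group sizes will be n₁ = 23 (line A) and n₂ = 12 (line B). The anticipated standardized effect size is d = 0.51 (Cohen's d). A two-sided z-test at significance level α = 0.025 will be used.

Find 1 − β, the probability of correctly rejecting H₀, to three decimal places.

Power ≈ 0.209

Noncentrality parameter: δ = d / √(1/n₁ + 1/n₂) = 0.51 / √(1/23 + 1/12) = 1.4322
Two-sided α = 0.025 → critical value z_{0.0125} = 2.241.
Power = Φ(δ − 2.241) + Φ(−δ − 2.241) = Φ(-0.809) + Φ(-3.674) = 0.2092 + 0.0001 = 0.2093.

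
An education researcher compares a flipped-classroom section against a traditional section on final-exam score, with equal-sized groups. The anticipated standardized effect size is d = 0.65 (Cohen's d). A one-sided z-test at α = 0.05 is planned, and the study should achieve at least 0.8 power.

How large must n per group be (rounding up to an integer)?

n = 30 per group

Set Φ(δ − 1.645) = 0.8; then δ − 1.645 = Φ⁻¹(0.8) = 0.842, giving δ = 2.486.
δ = d·√(n/2) ⇒ n = 2(δ/d)² = 2 × (2.486 / 0.65)² = 29.27.
Round up to the next whole unit.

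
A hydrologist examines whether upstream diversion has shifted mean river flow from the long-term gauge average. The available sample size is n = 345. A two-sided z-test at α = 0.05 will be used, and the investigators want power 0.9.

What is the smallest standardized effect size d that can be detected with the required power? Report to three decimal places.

d ≈ 0.175

Need Φ(δ − 1.960) = 0.9, so δ = 1.960 + 1.282 = 3.242.
(Lower-tail contribution to power is negligible for δ > 0.)
δ = d·√n ⇒ d = δ/√n = 3.242/√345 = 0.1745.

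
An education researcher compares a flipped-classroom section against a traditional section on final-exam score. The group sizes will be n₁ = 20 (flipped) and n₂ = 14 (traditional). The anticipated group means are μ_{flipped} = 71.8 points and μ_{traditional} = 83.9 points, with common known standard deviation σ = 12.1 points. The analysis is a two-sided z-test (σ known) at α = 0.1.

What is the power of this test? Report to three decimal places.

Power ≈ 0.890

Standardized effect: d = |μ_{flipped} − μ_{traditional}| / σ = |71.8 − 83.9| / 12.1 = 1.0000
Noncentrality parameter: λ = d / √(1/n₁ + 1/n₂) = 1.0000 / √(1/20 + 1/14) = 2.8697
Critical value for a two-sided test at α = 0.1: z_{α/2} = 1.645.
Power = Φ(λ − 1.645) + Φ(−λ − 1.645) = Φ(1.225) + Φ(-4.515) = 0.8897 + 0.0000 = 0.8897.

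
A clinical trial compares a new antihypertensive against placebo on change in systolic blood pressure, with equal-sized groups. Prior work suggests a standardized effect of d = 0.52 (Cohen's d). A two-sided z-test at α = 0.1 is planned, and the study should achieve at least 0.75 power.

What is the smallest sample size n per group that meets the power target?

Set Φ(δ − 1.645) = 0.75; then δ − 1.645 = Φ⁻¹(0.75) = 0.674, giving δ = 2.319.
(The Φ(−δ − z_{α/2}) term is vanishingly small for δ > 0 and is dropped in the standard sample-size formula.)
δ = d·√(n/2) ⇒ n = 2(δ/d)² = 2 × (2.319 / 0.52)² = 39.79.
Round up to the next whole unit.

n = 40 per group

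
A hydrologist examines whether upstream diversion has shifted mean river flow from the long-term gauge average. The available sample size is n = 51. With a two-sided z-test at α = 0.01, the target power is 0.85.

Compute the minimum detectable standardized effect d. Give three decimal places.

Required noncentrality: δ = z_{0.005} + z_{0.15} = 2.576 + 1.036 = 3.612.
(Lower-tail contribution to power is negligible for δ > 0.)
δ = d·√n ⇒ d = δ/√n = 3.612/√51 = 0.5058.

d ≈ 0.506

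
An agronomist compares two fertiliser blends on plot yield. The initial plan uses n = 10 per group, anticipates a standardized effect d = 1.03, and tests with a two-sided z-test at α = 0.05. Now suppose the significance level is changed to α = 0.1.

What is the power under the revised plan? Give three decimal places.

δ = d·√(n/2) = 1.03 × √(10/2) = 2.3032 (unchanged). New critical value: z_{0.05} = 1.645.
Revised power = Φ(δ − 1.645) + Φ(−δ − 1.645) = Φ(0.658) + Φ(-3.948) = 0.7448 + 0.0000 = 0.7449.

Power ≈ 0.745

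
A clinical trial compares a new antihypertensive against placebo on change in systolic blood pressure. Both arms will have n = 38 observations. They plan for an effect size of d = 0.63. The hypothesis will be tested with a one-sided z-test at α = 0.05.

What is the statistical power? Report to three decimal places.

Power ≈ 0.865

Noncentrality parameter: δ = d·√(n/2) = 0.63 × √(38/2) = 2.7461
One-sided α = 0.05 → critical value z_{0.05} = 1.645.
Power = Φ(δ − 1.645) = Φ(1.101) = 0.8646.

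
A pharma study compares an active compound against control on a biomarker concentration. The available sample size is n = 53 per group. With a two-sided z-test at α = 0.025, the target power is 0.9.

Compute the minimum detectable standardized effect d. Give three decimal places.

Need Φ(δ − 2.241) = 0.9, so δ = 2.241 + 1.282 = 3.523.
(Lower-tail contribution to power is negligible for δ > 0.)
δ = d·√(n/2) ⇒ d = δ/√(n/2) = 3.523/√(53/2) = 0.6844.

d ≈ 0.684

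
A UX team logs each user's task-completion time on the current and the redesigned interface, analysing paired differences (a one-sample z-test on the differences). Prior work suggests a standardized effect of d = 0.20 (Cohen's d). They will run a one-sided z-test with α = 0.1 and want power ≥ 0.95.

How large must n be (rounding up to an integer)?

For power 0.95 need Φ(δ − z_{0.1}) = 0.95, so δ = z_{0.1} + z_{0.05} = 1.282 + 1.645 = 2.926.
δ = d·√n ⇒ n = (δ/d)² = (2.926 / 0.20)² = 214.10.
Round up to the next whole unit.

n = 215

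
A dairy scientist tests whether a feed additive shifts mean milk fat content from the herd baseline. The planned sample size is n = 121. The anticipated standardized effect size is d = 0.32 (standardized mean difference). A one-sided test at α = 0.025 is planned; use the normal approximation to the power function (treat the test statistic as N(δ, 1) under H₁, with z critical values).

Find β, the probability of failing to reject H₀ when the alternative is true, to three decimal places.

β ≈ 0.059

Noncentrality parameter: δ = d·√n = 0.32 × √121 = 3.5200
Critical value for a one-sided test at α = 0.025: z_α = 1.960.
Power = P(Z > 1.960 − δ) = Φ(1.560) = 0.9406.
Type II error: β = 1 − power = 1 − 0.9406 = 0.0594.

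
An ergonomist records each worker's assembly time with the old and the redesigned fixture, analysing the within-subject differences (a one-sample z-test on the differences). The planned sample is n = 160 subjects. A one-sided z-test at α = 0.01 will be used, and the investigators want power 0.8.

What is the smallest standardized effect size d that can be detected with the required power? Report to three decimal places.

d ≈ 0.250

Required noncentrality: δ = z_{0.01} + z_{0.20} = 2.326 + 0.842 = 3.168.
δ = d·√n ⇒ d = δ/√n = 3.168/√160 = 0.2504.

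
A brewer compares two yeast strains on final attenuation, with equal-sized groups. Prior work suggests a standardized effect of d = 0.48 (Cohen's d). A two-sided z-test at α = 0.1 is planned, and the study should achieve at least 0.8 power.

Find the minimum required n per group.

n = 54 per group

Set Φ(δ − 1.645) = 0.8; then δ − 1.645 = Φ⁻¹(0.8) = 0.842, giving δ = 2.486.
(Ignoring the negligible lower-tail rejection probability gives the usual closed-form inversion.)
δ = d·√(n/2) ⇒ n = 2(δ/d)² = 2 × (2.486 / 0.48)² = 53.67.
Rounding up, n = 54 per group.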